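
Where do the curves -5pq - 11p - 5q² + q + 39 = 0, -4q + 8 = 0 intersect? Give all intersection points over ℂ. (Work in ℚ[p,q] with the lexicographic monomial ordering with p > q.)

{(1, 2)}

Compute a lex Gröbner basis by Buchberger's algorithm.
f_1 = -5pq - 11p - 5q² + q + 39, LT = pq.
f_2 = -4q + 8, LT = q.

S(f_1,f_2): lcm = pq. S = 21/5p + q² - ⅕q - 39/5.
  leading term p: no divisor's leading term divides it; move 21/5p to the remainder.
  leading term q²: subtract (-¼q)·f_2 from q² - ⅕q - 39/5 → 9/5q - 39/5
  leading term q: subtract (-9/20)·f_2 from 9/5q - 39/5 → -21/5
  leading term 1: no divisor's leading term divides it; move -21/5 to the remainder.
  remainder 21/5p - 21/5 ≠ 0; add h_3 = 21/5p - 21/5 to the basis.

The other S-polynomials (S(f_1,h_3), S(f_2,h_3)) all reduce to 0 modulo the current basis, so we have a Gröbner basis.
Inter-reduce: drop elements whose leading term is divisible by another's, tail-reduce, and make monic.
Reduced Gröbner basis: {p - 1, q - 2}.

The lex basis is triangular: the last element involves only q. Solving q - 2 = 0 gives q ∈ {2}; substituting each value into the earlier elements determines the remaining variables.
  q = 2: the earlier basis element becomes p - 1 = 0, giving p = 1 — point (1, 2).
Substituting each solution back into the original system confirms all equations vanish.
Zero-dimensionality of the ideal guarantees finitely many solutions over ℂ.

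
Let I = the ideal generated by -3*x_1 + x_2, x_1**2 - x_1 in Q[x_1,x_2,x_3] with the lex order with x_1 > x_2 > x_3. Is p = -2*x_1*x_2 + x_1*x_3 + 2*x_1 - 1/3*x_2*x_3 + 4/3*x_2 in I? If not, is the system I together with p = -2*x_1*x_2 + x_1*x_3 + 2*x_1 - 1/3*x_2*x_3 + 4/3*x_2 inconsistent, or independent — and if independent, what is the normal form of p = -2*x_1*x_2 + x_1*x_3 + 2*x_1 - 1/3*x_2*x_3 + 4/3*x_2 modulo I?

-2*x_1*x_2 + x_1*x_3 + 2*x_1 - 1/3*x_2*x_3 + 4/3*x_2 lies in I (it reduces to 0).

First compute the reduced Gröbner basis of I by Buchberger's algorithm.
f_1 = -3*x_1 + x_2, LT = x_1.
f_2 = x_1**2 - x_1, LT = x_1**2.

S(f_1,f_2): lcm = x_1**2. S = -1/3*x_1*x_2 + x_1.
  leading term x_1*x_2: subtract (1/9*x_2)·f_1 from -1/3*x_1*x_2 + x_1 → x_1 - 1/9*x_2**2
  leading term x_1: subtract (-1/3)·f_1 from x_1 - 1/9*x_2**2 → -1/9*x_2**2 + 1/3*x_2
  leading term x_2**2: no divisor's leading term divides it; move -1/9*x_2**2 to the remainder.
  leading term x_2: no divisor's leading term divides it; move 1/3*x_2 to the remainder.
  remainder -1/9*x_2**2 + 1/3*x_2 ≠ 0; add h_3 = -1/9*x_2**2 + 1/3*x_2 to the basis.

The other S-polynomials (S(f_1,h_3), S(f_2,h_3)) all reduce to 0 modulo the current basis, so we have a Gröbner basis.
Inter-reduce: drop elements whose leading term is divisible by another's, tail-reduce, and make monic.
Reduced Gröbner basis: {x_1 - 1/3*x_2, x_2**2 - 3*x_2}.
Label its elements g_1 = x_1 - 1/3*x_2, g_2 = x_2**2 - 3*x_2.

Reduce p = -2*x_1*x_2 + x_1*x_3 + 2*x_1 - 1/3*x_2*x_3 + 4/3*x_2 modulo G:
  leading term x_1*x_2: subtract (-2*x_2)·g_1 from -2*x_1*x_2 + x_1*x_3 + 2*x_1 - 1/3*x_2*x_3 + 4/3*x_2 → x_1*x_3 + 2*x_1 - 2/3*x_2**2 - 1/3*x_2*x_3 + 4/3*x_2
  leading term x_1*x_3: subtract (x_3)·g_1 from x_1*x_3 + 2*x_1 - 2/3*x_2**2 - 1/3*x_2*x_3 + 4/3*x_2 → 2*x_1 - 2/3*x_2**2 + 4/3*x_2
  leading term x_1: subtract (2)·g_1 from 2*x_1 - 2/3*x_2**2 + 4/3*x_2 → -2/3*x_2**2 + 2*x_2
  leading term x_2**2: subtract (-2/3)·g_2 from -2/3*x_2**2 + 2*x_2 → 0
  normal form = 0.
Since the normal form is 0, p ∈ I.

Ideal membership is decidable via reduction modulo a Gröbner basis.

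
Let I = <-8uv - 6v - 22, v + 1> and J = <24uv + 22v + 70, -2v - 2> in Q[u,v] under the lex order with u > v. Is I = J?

For a fixed monomial order, each ideal has a unique reduced Gröbner basis; comparing bases decides equality.
Buchberger on the first generating set:
f_1 = -8uv - 6v - 22, LT = uv.
f_2 = v + 1, LT = v.

S(f_1,f_2): lcm = uv. S = -u + 3/4v + 11/4.
  leading term u: no divisor's leading term divides it; move -u to the remainder.
  leading term v: subtract (3/4)·f_2 from 3/4v + 11/4 → 2
  leading term 1: no divisor's leading term divides it; move 2 to the remainder.
  remainder -u + 2 ≠ 0; add g_3 = -u + 2 to the basis.

The other S-polynomials (S(f_1,g_3), S(f_2,g_3)) all reduce to 0 modulo the current basis, so we have a Gröbner basis.
Inter-reduce: drop elements whose leading term is divisible by another's, tail-reduce, and make monic.
Reduced Gröbner basis: {u - 2, v + 1}.

Buchberger on the second generating set:
h_1 = 24uv + 22v + 70, LT = uv.
h_2 = -2v - 2, LT = v.

S(h_1,h_2): lcm = uv. S = -u + 11/12v + 35/12.
  leading term u: no divisor's leading term divides it; move -u to the remainder.
  leading term v: subtract (-11/24)·h_2 from 11/12v + 35/12 → 2
  leading term 1: no divisor's leading term divides it; move 2 to the remainder.
  remainder -u + 2 ≠ 0; add k_3 = -u + 2 to the basis.

The other S-polynomials (S(h_1,k_3), S(h_2,k_3)) all reduce to 0 modulo the current basis, so we have a Gröbner basis.
Inter-reduce: drop elements whose leading term is divisible by another's, tail-reduce, and make monic.
Reduced Gröbner basis: {u - 2, v + 1}.

The two bases agree; hence the ideals are identical.

Yes, the ideals are equal.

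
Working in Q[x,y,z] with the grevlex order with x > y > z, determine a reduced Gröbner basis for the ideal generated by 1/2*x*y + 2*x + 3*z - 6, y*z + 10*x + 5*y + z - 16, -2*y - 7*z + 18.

G = {x**2 - 45/7*x - 36/35*z + 72/35, x*z - 26/7*x - 12/7*z + 24/7, z**2 - 20/7*x + 15/7*z - 58/7, y + 7/2*z - 9}

f_1 = 1/2*x*y + 2*x + 3*z - 6, LT = x*y.
f_2 = y*z + 10*x + 5*y + z - 16, LT = y*z.
f_3 = -2*y - 7*z + 18, LT = y.

S(f_1,f_2): lcm = x*y*z. S = -10*x**2 - 5*x*y + 3*x*z + 6*z**2 + 16*x - 12*z.
  leading term x**2: no divisor's leading term divides it; move -10*x**2 to the remainder.
  leading term x*y: subtract (-10)·f_1 from -5*x*y + 3*x*z + 6*z**2 + 16*x - 12*z → 3*x*z + 6*z**2 + 36*x + 18*z - 60
  leading term x*z: no divisor's leading term divides it; move 3*x*z to the remainder.
  leading term z**2: no divisor's leading term divides it; move 6*z**2 to the remainder.
  leading term x: no divisor's leading term divides it; move 36*x to the remainder.
  leading term z: no divisor's leading term divides it; move 18*z to the remainder.
  leading term 1: no divisor's leading term divides it; move -60 to the remainder.
  remainder -10*x**2 + 3*x*z + 6*z**2 + 36*x + 18*z - 60 ≠ 0; add g_4 = -10*x**2 + 3*x*z + 6*z**2 + 36*x + 18*z - 60 to the basis.

S(f_1,f_3): lcm = x*y. S = -7/2*x*z + 13*x + 6*z - 12.
  leading term x*z: no divisor's leading term divides it; move -7/2*x*z to the remainder.
  leading term x: no divisor's leading term divides it; move 13*x to the remainder.
  leading term z: no divisor's leading term divides it; move 6*z to the remainder.
  leading term 1: no divisor's leading term divides it; move -12 to the remainder.
  remainder -7/2*x*z + 13*x + 6*z - 12 ≠ 0; add g_5 = -7/2*x*z + 13*x + 6*z - 12 to the basis.

S(f_2,f_3): lcm = y*z. S = -7/2*z**2 + 10*x + 5*y + 10*z - 16.
  leading term z**2: no divisor's leading term divides it; move -7/2*z**2 to the remainder.
  leading term x: no divisor's leading term divides it; move 10*x to the remainder.
  leading term y: subtract (-5/2)·f_3 from 5*y + 10*z - 16 → -15/2*z + 29
  leading term z: no divisor's leading term divides it; move -15/2*z to the remainder.
  leading term 1: no divisor's leading term divides it; move 29 to the remainder.
  remainder -7/2*z**2 + 10*x - 15/2*z + 29 ≠ 0; add g_6 = -7/2*z**2 + 10*x - 15/2*z + 29 to the basis.

The other S-polynomials (S(f_1,g_4), S(f_2,g_4), S(f_3,g_4), S(f_1,g_5), S(f_2,g_5), S(f_3,g_5), S(g_4,g_5), S(f_1,g_6), S(f_2,g_6), S(f_3,g_6), S(g_4,g_6), S(g_5,g_6)) all reduce to 0 modulo the current basis, so we have a Gröbner basis.
Inter-reduce: drop elements whose leading term is divisible by another's, tail-reduce, and make monic.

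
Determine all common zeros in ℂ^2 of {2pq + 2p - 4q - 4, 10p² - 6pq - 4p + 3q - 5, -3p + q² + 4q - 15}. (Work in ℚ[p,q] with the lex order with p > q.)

Compute a lex Gröbner basis by Buchberger's algorithm.
f_1 = 2pq + 2p - 4q - 4, LT = pq.
f_2 = 10p² - 6pq - 4p + 3q - 5, LT = p².
f_3 = -3p + q² + 4q - 15, LT = p.

S(f_1,f_2): lcm = p²q. S = p² + ⅗pq² - 8/5pq - 2p - 3/10q² + ½q.
  leading term p²: subtract (1/10)·f_2 from p² + ⅗pq² - 8/5pq - 2p - 3/10q² + ½q → ⅗pq² - pq - 8/5p - 3/10q² + ⅕q + ½
  leading term pq²: subtract (3/10q)·f_1 from ⅗pq² - pq - 8/5p - 3/10q² + ⅕q + ½ → -8/5pq - 8/5p + 9/10q² + 7/5q + ½
  leading term pq: subtract (-⅘)·f_1 from -8/5pq - 8/5p + 9/10q² + 7/5q + ½ → 9/10q² - 9/5q - 27/10
  leading term q²: no divisor's leading term divides it; move 9/10q² to the remainder.
  leading term q: no divisor's leading term divides it; move -9/5q to the remainder.
  leading term 1: no divisor's leading term divides it; move -27/10 to the remainder.
  remainder 9/10q² - 9/5q - 27/10 ≠ 0; add h_4 = 9/10q² - 9/5q - 27/10 to the basis.

S(f_2,f_3): lcm = p². S = ⅓pq² + 11/15pq - 27/5p + 3/10q - ½.
  leading term pq²: subtract (⅙q)·f_1 from ⅓pq² + 11/15pq - 27/5p + 3/10q - ½ → ⅖pq - 27/5p + ⅔q² + 29/30q - ½
  leading term pq: subtract (⅕)·f_1 from ⅖pq - 27/5p + ⅔q² + 29/30q - ½ → -29/5p + ⅔q² + 53/30q + 3/10
  leading term p: subtract (29/15)·f_3 from -29/5p + ⅔q² + 53/30q + 3/10 → -19/15q² - 179/30q + 293/10
  leading term q²: subtract (-38/27)·h_4 from -19/15q² - 179/30q + 293/10 → -17/2q + 51/2
  leading term q: no divisor's leading term divides it; move -17/2q to the remainder.
  leading term 1: no divisor's leading term divides it; move 51/2 to the remainder.
  remainder -17/2q + 51/2 ≠ 0; add h_5 = -17/2q + 51/2 to the basis.

The other S-polynomials (S(f_1,f_3), S(f_1,h_4), S(f_2,h_4), S(f_3,h_4), S(f_1,h_5), S(f_2,h_5), S(f_3,h_5), S(h_4,h_5)) all reduce to 0 modulo the current basis, so we have a Gröbner basis.
Inter-reduce: drop elements whose leading term is divisible by another's, tail-reduce, and make monic.
Reduced Gröbner basis: {p - 2, q - 3}.

From the last basis element, q - 3 = 0, so q takes values in {3}. Each choice, substituted upward through the basis, yields the corresponding point(s) of the solution set.
  q = 3: the earlier basis element becomes p - 2 = 0, giving p = 2 — point (2, 3).

{(2, 3)}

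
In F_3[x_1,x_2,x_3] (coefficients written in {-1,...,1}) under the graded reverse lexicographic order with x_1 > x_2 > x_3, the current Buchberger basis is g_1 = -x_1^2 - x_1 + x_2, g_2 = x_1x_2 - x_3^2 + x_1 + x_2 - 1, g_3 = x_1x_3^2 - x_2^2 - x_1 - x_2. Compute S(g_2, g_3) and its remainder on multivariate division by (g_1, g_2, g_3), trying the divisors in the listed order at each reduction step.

lcm(LM(g_2), LM(g_3)) = x_1x_2x_3^2.
S = (lcm/LT(g_2))·g_2 − (lcm/LT(g_3))·g_3 = -x_3^4 + x_2^3 + x_1x_3^2 + x_2x_3^2 + x_1x_2 + x_2^2 - x_3^2.
Reduce S modulo (g_1, g_2, g_3) in that order:
  leading term x_3^4: no divisor's leading term divides it; move -x_3^4 to the remainder.
  leading term x_2^3: no divisor's leading term divides it; move x_2^3 to the remainder.
  leading term x_1x_3^2: subtract (1)·g_3 from x_1x_3^2 + x_2x_3^2 + x_1x_2 + x_2^2 - x_3^2 → x_2x_3^2 + x_1x_2 - x_2^2 - x_3^2 + x_1 + x_2
  leading term x_2x_3^2: no divisor's leading term divides it; move x_2x_3^2 to the remainder.
  leading term x_1x_2: subtract (1)·g_2 from x_1x_2 - x_2^2 - x_3^2 + x_1 + x_2 → -x_2^2 + 1
  leading term x_2^2: no divisor's leading term divides it; move -x_2^2 to the remainder.
  leading term 1: no divisor's leading term divides it; move 1 to the remainder.
The remainder -x_3^4 + x_2^3 + x_2x_3^2 - x_2^2 + 1 is nonzero, so it would be added as the next basis element.

S(g_2, g_3) = -x_3^4 + x_2^3 + x_1x_3^2 + x_2x_3^2 + x_1x_2 + x_2^2 - x_3^2; remainder on division = -x_3^4 + x_2^3 + x_2x_3^2 - x_2^2 + 1.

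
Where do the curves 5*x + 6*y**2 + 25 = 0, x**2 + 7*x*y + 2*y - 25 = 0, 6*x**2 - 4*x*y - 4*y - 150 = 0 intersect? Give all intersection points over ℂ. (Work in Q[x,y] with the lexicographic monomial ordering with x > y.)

{(-5, 0)}

Compute a lex Gröbner basis by Buchberger's algorithm.
f_1 = 5*x + 6*y**2 + 25, LT = x.
f_2 = x**2 + 7*x*y + 2*y - 25, LT = x**2.
f_3 = 6*x**2 - 4*x*y - 4*y - 150, LT = x**2.

S(f_1,f_2): lcm = x**2. S = 6/5*x*y**2 - 7*x*y + 5*x - 2*y + 25.
  leading term x*y**2: subtract (6/25*y**2)·f_1 from 6/5*x*y**2 - 7*x*y + 5*x - 2*y + 25 → -7*x*y + 5*x - 36/25*y**4 - 6*y**2 - 2*y + 25
  leading term x*y: subtract (-7/5*y)·f_1 from -7*x*y + 5*x - 36/25*y**4 - 6*y**2 - 2*y + 25 → 5*x - 36/25*y**4 + 42/5*y**3 - 6*y**2 + 33*y + 25
  leading term x: subtract (1)·f_1 from 5*x - 36/25*y**4 + 42/5*y**3 - 6*y**2 + 33*y + 25 → -36/25*y**4 + 42/5*y**3 - 12*y**2 + 33*y
  leading term y**4: no divisor's leading term divides it; move -36/25*y**4 to the remainder.
  leading term y**3: no divisor's leading term divides it; move 42/5*y**3 to the remainder.
  leading term y**2: no divisor's leading term divides it; move -12*y**2 to the remainder.
  leading term y: no divisor's leading term divides it; move 33*y to the remainder.
  remainder -36/25*y**4 + 42/5*y**3 - 12*y**2 + 33*y ≠ 0; add h_4 = -36/25*y**4 + 42/5*y**3 - 12*y**2 + 33*y to the basis.

S(f_1,f_3): lcm = x**2. S = 6/5*x*y**2 + 2/3*x*y + 5*x + 2/3*y + 25.
  leading term x*y**2: subtract (6/25*y**2)·f_1 from 6/5*x*y**2 + 2/3*x*y + 5*x + 2/3*y + 25 → 2/3*x*y + 5*x - 36/25*y**4 - 6*y**2 + 2/3*y + 25
  leading term x*y: subtract (2/15*y)·f_1 from 2/3*x*y + 5*x - 36/25*y**4 - 6*y**2 + 2/3*y + 25 → 5*x - 36/25*y**4 - 4/5*y**3 - 6*y**2 - 8/3*y + 25
  leading term x: subtract (1)·f_1 from 5*x - 36/25*y**4 - 4/5*y**3 - 6*y**2 - 8/3*y + 25 → -36/25*y**4 - 4/5*y**3 - 12*y**2 - 8/3*y
  leading term y**4: subtract (1)·h_4 from -36/25*y**4 - 4/5*y**3 - 12*y**2 - 8/3*y → -46/5*y**3 - 107/3*y
  leading term y**3: no divisor's leading term divides it; move -46/5*y**3 to the remainder.
  leading term y: no divisor's leading term divides it; move -107/3*y to the remainder.
  remainder -46/5*y**3 - 107/3*y ≠ 0; add h_5 = -46/5*y**3 - 107/3*y to the basis.

S(h_4,h_5): lcm = y**4. S = -35/6*y**3 + 205/46*y**2 - 275/12*y.
  leading term y**3: subtract (175/276)·h_5 from -35/6*y**3 + 205/46*y**2 - 275/12*y → 205/46*y**2 - 125/414*y
  leading term y**2: no divisor's leading term divides it; move 205/46*y**2 to the remainder.
  leading term y: no divisor's leading term divides it; move -125/414*y to the remainder.
  remainder 205/46*y**2 - 125/414*y ≠ 0; add h_6 = 205/46*y**2 - 125/414*y to the basis.

S(h_5,h_6): lcm = y**3. S = 25/369*y**2 + 535/138*y.
  leading term y**2: subtract (230/15129)·h_6 from 25/369*y**2 + 535/138*y → 24310795/6263406*y
  leading term y: no divisor's leading term divides it; move 24310795/6263406*y to the remainder.
  remainder 24310795/6263406*y ≠ 0; add h_7 = 24310795/6263406*y to the basis.

The other S-polynomials (S(f_2,f_3), S(f_1,h_4), S(f_2,h_4), S(f_3,h_4), S(f_1,h_5), S(f_2,h_5), S(f_3,h_5), S(f_1,h_6), S(f_2,h_6), S(f_3,h_6), S(h_4,h_6), S(f_1,h_7), S(f_2,h_7), S(f_3,h_7), S(h_4,h_7), S(h_5,h_7), S(h_6,h_7)) all reduce to 0 modulo the current basis, so we have a Gröbner basis.
Inter-reduce: drop elements whose leading term is divisible by another's, tail-reduce, and make monic.
Reduced Gröbner basis: {x + 5, y}.

The lex basis is triangular: the last element involves only y. Solving y = 0 gives y ∈ {0}; substituting each value into the earlier elements determines the remaining variables.
  y = 0: the earlier basis element becomes x + 5 = 0, giving x = -5 — point (-5, 0).
Check: every point annihilates each of the original generators.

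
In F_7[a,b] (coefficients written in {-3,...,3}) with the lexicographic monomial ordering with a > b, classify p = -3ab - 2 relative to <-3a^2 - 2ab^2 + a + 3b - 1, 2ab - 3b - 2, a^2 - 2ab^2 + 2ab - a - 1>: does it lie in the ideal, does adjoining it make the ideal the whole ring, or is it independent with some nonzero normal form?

-3ab - 2 lies in I (it reduces to 0).

First compute the reduced Gröbner basis of I by Buchberger's algorithm.
f_1 = -3a^2 - 2ab^2 + a + 3b - 1, LT = a^2.
f_2 = 2ab - 3b - 2, LT = ab.
f_3 = a^2 - 2ab^2 + 2ab - a - 1, LT = a^2.

S(f_1,f_2): lcm = a^2b. S = 3ab^3 + a - b^2 - 2b.
  leading term ab^3: subtract (-2b^2)·f_2 from 3ab^3 + a - b^2 - 2b → a + b^3 + 2b^2 - 2b
  leading term a: no divisor's leading term divides it; move a to the remainder.
  leading term b^3: no divisor's leading term divides it; move b^3 to the remainder.
  leading term b^2: no divisor's leading term divides it; move 2b^2 to the remainder.
  leading term b: no divisor's leading term divides it; move -2b to the remainder.
  remainder a + b^3 + 2b^2 - 2b ≠ 0; add h_4 = a + b^3 + 2b^2 - 2b to the basis.

S(f_1,f_3): lcm = a^2. S = -2ab^2 - 2ab + 3a - b - 1.
  leading term ab^2: subtract (-b)·f_2 from -2ab^2 - 2ab + 3a - b - 1 → -2ab + 3a - 3b^2 - 3b - 1
  leading term ab: subtract (-1)·f_2 from -2ab + 3a - 3b^2 - 3b - 1 → 3a - 3b^2 + b - 3
  leading term a: subtract (3)·h_4 from 3a - 3b^2 + b - 3 → -3b^3 - 2b^2 - 3
  leading term b^3: no divisor's leading term divides it; move -3b^3 to the remainder.
  leading term b^2: no divisor's leading term divides it; move -2b^2 to the remainder.
  leading term 1: no divisor's leading term divides it; move -3 to the remainder.
  remainder -3b^3 - 2b^2 - 3 ≠ 0; add h_5 = -3b^3 - 2b^2 - 3 to the basis.

S(f_2,f_3): lcm = a^2b. S = 2ab^3 - 2ab^2 + 3ab - a + b.
  leading term ab^3: subtract (b^2)·f_2 from 2ab^3 - 2ab^2 + 3ab - a + b → -2ab^2 + 3ab - a + 3b^3 + 2b^2 + b
  leading term ab^2: subtract (-b)·f_2 from -2ab^2 + 3ab - a + 3b^3 + 2b^2 + b → 3ab - a + 3b^3 - b^2 - b
  leading term ab: subtract (-2)·f_2 from 3ab - a + 3b^3 - b^2 - b → -a + 3b^3 - b^2 + 3
  leading term a: subtract (-1)·h_4 from -a + 3b^3 - b^2 + 3 → -3b^3 + b^2 - 2b + 3
  leading term b^3: subtract (1)·h_5 from -3b^3 + b^2 - 2b + 3 → 3b^2 - 2b - 1
  leading term b^2: no divisor's leading term divides it; move 3b^2 to the remainder.
  leading term b: no divisor's leading term divides it; move -2b to the remainder.
  leading term 1: no divisor's leading term divides it; move -1 to the remainder.
  remainder 3b^2 - 2b - 1 ≠ 0; add h_6 = 3b^2 - 2b - 1 to the basis.

S(f_1,h_4): lcm = a^2. S = -ab^3 + ab^2 + 2ab + 2a - b - 2.
  leading term ab^3: subtract (3b^2)·f_2 from -ab^3 + ab^2 + 2ab + 2a - b - 2 → ab^2 + 2ab + 2a + 2b^3 - b^2 - b - 2
  leading term ab^2: subtract (-3b)·f_2 from ab^2 + 2ab + 2a + 2b^3 - b^2 - b - 2 → 2ab + 2a + 2b^3 - 3b^2 - 2
  leading term ab: subtract (1)·f_2 from 2ab + 2a + 2b^3 - 3b^2 - 2 → 2a + 2b^3 - 3b^2 + 3b
  leading term a: subtract (2)·h_4 from 2a + 2b^3 - 3b^2 + 3b → 0
  remainder 0.

S(f_2,h_4): lcm = ab. S = -b^4 - 2b^3 + 2b^2 + 2b - 1.
  leading term b^4: subtract (-2b)·h_5 from -b^4 - 2b^3 + 2b^2 + 2b - 1 → b^3 + 2b^2 + 3b - 1
  leading term b^3: subtract (2)·h_5 from b^3 + 2b^2 + 3b - 1 → -b^2 + 3b - 2
  leading term b^2: subtract (2)·h_6 from -b^2 + 3b - 2 → 0
  remainder 0.

S(f_3,h_4): lcm = a^2. S = -ab^3 + 3ab^2 - 3ab - a - 1.
  leading term ab^3: subtract (3b^2)·f_2 from -ab^3 + 3ab^2 - 3ab - a - 1 → 3ab^2 - 3ab - a + 2b^3 - b^2 - 1
  leading term ab^2: subtract (-2b)·f_2 from 3ab^2 - 3ab - a + 2b^3 - b^2 - 1 → -3ab - a + 2b^3 + 3b - 1
  leading term ab: subtract (2)·f_2 from -3ab - a + 2b^3 + 3b - 1 → -a + 2b^3 + 2b + 3
  leading term a: subtract (-1)·h_4 from -a + 2b^3 + 2b + 3 → 3b^3 + 2b^2 + 3
  leading term b^3: subtract (-1)·h_5 from 3b^3 + 2b^2 + 3 → 0
  remainder 0.

S(f_1,h_5): leading monomials are coprime, so the S-polynomial reduces to 0 (Buchberger's first criterion).
S(f_2,h_5): lcm = ab^3. S = -3ab^2 - a + 2b^3 - b^2.
  leading term ab^2: subtract (2b)·f_2 from -3ab^2 - a + 2b^3 - b^2 → -a + 2b^3 - 2b^2 - 3b
  leading term a: subtract (-1)·h_4 from -a + 2b^3 - 2b^2 - 3b → 3b^3 + 2b
  leading term b^3: subtract (-1)·h_5 from 3b^3 + 2b → -2b^2 + 2b - 3
  leading term b^2: subtract (-3)·h_6 from -2b^2 + 2b - 3 → 3b + 1
  leading term b: no divisor's leading term divides it; move 3b to the remainder.
  leading term 1: no divisor's leading term divides it; move 1 to the remainder.
  remainder 3b + 1 ≠ 0; add h_7 = 3b + 1 to the basis.

S(f_3,h_5): leading monomials are coprime, so the S-polynomial reduces to 0 (Buchberger's first criterion).
S(h_4,h_5): leading monomials are coprime, so the S-polynomial reduces to 0 (Buchberger's first criterion).
S(f_1,h_6): leading monomials are coprime, so the S-polynomial reduces to 0 (Buchberger's first criterion).
S(f_2,h_6): lcm = ab^2. S = 3ab - 2a + 2b^2 - b.
  leading term ab: subtract (-2)·f_2 from 3ab - 2a + 2b^2 - b → -2a + 2b^2 + 3
  leading term a: subtract (-2)·h_4 from -2a + 2b^2 + 3 → 2b^3 - b^2 + 3b + 3
  leading term b^3: subtract (-3)·h_5 from 2b^3 - b^2 + 3b + 3 → 3b + 1
  leading term b: subtract (1)·h_7 from 3b + 1 → 0
  remainder 0.

S(f_3,h_6): leading monomials are coprime, so the S-polynomial reduces to 0 (Buchberger's first criterion).
S(h_4,h_6): leading monomials are coprime, so the S-polynomial reduces to 0 (Buchberger's first criterion).
S(h_5,h_6): lcm = b^3. S = -b^2 - 2b + 1.
  leading term b^2: subtract (2)·h_6 from -b^2 - 2b + 1 → 2b + 3
  leading term b: subtract (3)·h_7 from 2b + 3 → 0
  remainder 0.

S(f_1,h_7): leading monomials are coprime, so the S-polynomial reduces to 0 (Buchberger's first criterion).
S(f_2,h_7): lcm = ab. S = 2a + 2b - 1.
  leading term a: subtract (2)·h_4 from 2a + 2b - 1 → -2b^3 + 3b^2 - b - 1
  leading term b^3: subtract (3)·h_5 from -2b^3 + 3b^2 - b - 1 → 2b^2 - b + 1
  leading term b^2: subtract (3)·h_6 from 2b^2 - b + 1 → -2b - 3
  leading term b: subtract (-3)·h_7 from -2b - 3 → 0
  remainder 0.

S(f_3,h_7): leading monomials are coprime, so the S-polynomial reduces to 0 (Buchberger's first criterion).
S(h_4,h_7): leading monomials are coprime, so the S-polynomial reduces to 0 (Buchberger's first criterion).
S(h_5,h_7): lcm = b^3. S = -2b^2 + 1.
  leading term b^2: subtract (-3)·h_6 from -2b^2 + 1 → b - 2
  leading term b: subtract (-2)·h_7 from b - 2 → 0
  remainder 0.

S(h_6,h_7): lcm = b^2. S = -b + 2.
  leading term b: subtract (2)·h_7 from -b + 2 → 0
  remainder 0.

Every S-polynomial of the final basis reduces to 0, so we have a Gröbner basis.
Inter-reduce: drop elements whose leading term is divisible by another's, tail-reduce, and make monic.
Reduced Gröbner basis: {a - 2, b - 2}.
Label its elements g_1 = a - 2, g_2 = b - 2.

Reduce p = -3ab - 2 modulo G:
  leading term ab: subtract (-3b)·g_1 from -3ab - 2 → b - 2
  leading term b: subtract (1)·g_2 from b - 2 → 0
  normal form = 0.
Since the normal form is 0, p ∈ I.

Ideal membership is decidable via reduction modulo a Gröbner basis.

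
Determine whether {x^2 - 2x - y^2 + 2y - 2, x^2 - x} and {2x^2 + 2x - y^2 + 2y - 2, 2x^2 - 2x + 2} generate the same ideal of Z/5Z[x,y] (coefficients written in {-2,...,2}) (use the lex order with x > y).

Equality of ideals is decidable: compute both reduced Gröbner bases (unique for the ordering) and check whether they agree.
Buchberger on the first generating set:
f_1 = x^2 - 2x - y^2 + 2y - 2, LT = x^2.
f_2 = x^2 - x, LT = x^2.

S(f_1,f_2): lcm = x^2. S = -x - y^2 + 2y - 2.
  reduce S modulo (f_1, f_2):
  remainder -x - y^2 + 2y - 2 ≠ 0; add g_3 = -x - y^2 + 2y - 2 to the basis.

S(f_1,g_3): lcm = x^2. S = -xy^2 + 2xy + x - y^2 + 2y - 2.
  reduce S modulo (f_1, f_2, g_3):
  remainder y^4 + y^3 - y^2 + 1 ≠ 0; add g_4 = y^4 + y^3 - y^2 + 1 to the basis.

The other S-polynomials (S(f_2,g_3), S(f_1,g_4), S(f_2,g_4), S(g_3,g_4)) all reduce to 0 modulo the current basis, so we have a Gröbner basis.
Inter-reduce: drop elements whose leading term is divisible by another's, tail-reduce, and make monic.
Reduced Gröbner basis: {x + y^2 - 2y + 2, y^4 + y^3 - y^2 + 1}.

Buchberger on the second generating set:
h_1 = 2x^2 + 2x - y^2 + 2y - 2, LT = x^2.
h_2 = 2x^2 - 2x + 2, LT = x^2.

S(h_1,h_2): lcm = x^2. S = 2x + 2y^2 + y - 2.
  reduce S modulo (h_1, h_2):
  remainder 2x + 2y^2 + y - 2 ≠ 0; add k_3 = 2x + 2y^2 + y - 2 to the basis.

S(h_1,k_3): lcm = x^2. S = -xy^2 + 2xy + 2x + 2y^2 + y - 1.
  reduce S modulo (h_1, h_2, k_3):
  remainder y^4 + y^3 - 2y^2 + 2y + 1 ≠ 0; add k_4 = y^4 + y^3 - 2y^2 + 2y + 1 to the basis.

The other S-polynomials (S(h_2,k_3), S(h_1,k_4), S(h_2,k_4), S(k_3,k_4)) all reduce to 0 modulo the current basis, so we have a Gröbner basis.
Inter-reduce: drop elements whose leading term is divisible by another's, tail-reduce, and make monic.
Reduced Gröbner basis: {x + y^2 - 2y - 1, y^4 + y^3 - 2y^2 + 2y + 1}.

Since the reduced bases disagree, the two ideals are not the same.

No, the ideals differ.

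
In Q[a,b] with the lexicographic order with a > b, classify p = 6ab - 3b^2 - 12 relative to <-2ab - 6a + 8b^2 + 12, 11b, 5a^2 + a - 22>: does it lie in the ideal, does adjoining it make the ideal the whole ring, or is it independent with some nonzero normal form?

Adjoining 6ab - 3b^2 - 12 makes the ideal the whole ring: the system is inconsistent.

First compute the reduced Gröbner basis of I by Buchberger's algorithm.
f_1 = -2ab - 6a + 8b^2 + 12, LT = ab.
f_2 = 11b, LT = b.
f_3 = 5a^2 + a - 22, LT = a^2.

S(f_1,f_2): lcm = ab. S = 3a - 4b^2 - 6.
  leading term a: no divisor's leading term divides it; move 3a to the remainder.
  leading term b^2: subtract (-4/11b)·f_2 from -4b^2 - 6 → -6
  leading term 1: no divisor's leading term divides it; move -6 to the remainder.
  remainder 3a - 6 ≠ 0; add h_4 = 3a - 6 to the basis.

The other S-polynomials (S(f_1,f_3), S(f_2,f_3), S(f_1,h_4), S(f_2,h_4), S(f_3,h_4)) all reduce to 0 modulo the current basis, so we have a Gröbner basis.
Inter-reduce: drop elements whose leading term is divisible by another's, tail-reduce, and make monic.
Reduced Gröbner basis: {a - 2, b}.
Label its elements g_1 = a - 2, g_2 = b.

Reduce p = 6ab - 3b^2 - 12 modulo G:
  leading term ab: subtract (6b)·g_1 from 6ab - 3b^2 - 12 → -3b^2 + 12b - 12
  leading term b^2: subtract (-3b)·g_2 from -3b^2 + 12b - 12 → 12b - 12
  leading term b: subtract (12)·g_2 from 12b - 12 → -12
  leading term 1: no divisor's leading term divides it; move -12 to the remainder.
  normal form = -12.
The normal form is nonzero, so p ∉ I. Since p minus its normal form lies in I, I + (p) = I + (r) where r = -12; decide whether this ideal is the whole ring.
Here r = -12 is a nonzero constant, hence a unit: 1 ∈ I + (p), the Gröbner basis of I + (p) is {1}, and the enlarged system has no common solution — adjoining p is inconsistent.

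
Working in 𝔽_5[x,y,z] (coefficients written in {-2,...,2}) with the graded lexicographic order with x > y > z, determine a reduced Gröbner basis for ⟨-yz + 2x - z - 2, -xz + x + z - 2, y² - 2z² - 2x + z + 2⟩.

Buchberger's algorithm terminates because the ascending chain of leading-term ideals stabilizes.

f_1 = -yz + 2x - z - 2, LT = yz.
f_2 = -xz + x + z - 2, LT = xz.
f_3 = y² - 2z² - 2x + z + 2, LT = y².

S(f_1,f_2): lcm = xyz. S = -2x² + xy + xz + yz + 2x - 2y.
  leading term x²: no divisor's leading term divides it; move -2x² to the remainder.
  leading term xy: no divisor's leading term divides it; move xy to the remainder.
  leading term xz: subtract (-1)·f_2 from xz + yz + 2x - 2y → yz - 2x - 2y + z - 2
  leading term yz: subtract (-1)·f_1 from yz - 2x - 2y + z - 2 → -2y + 1
  leading term y: no divisor's leading term divides it; move -2y to the remainder.
  leading term 1: no divisor's leading term divides it; move 1 to the remainder.
  remainder -2x² + xy - 2y + 1 ≠ 0; add g_4 = -2x² + xy - 2y + 1 to the basis.

S(f_1,f_3): lcm = y²z. S = 2z³ - 2xy + 2xz + yz - z² + 2y - 2z.
  leading term z³: no divisor's leading term divides it; move 2z³ to the remainder.
  leading term xy: no divisor's leading term divides it; move -2xy to the remainder.
  leading term xz: subtract (-2)·f_2 from 2xz + yz - z² + 2y - 2z → yz - z² + 2x + 2y + 1
  leading term yz: subtract (-1)·f_1 from yz - z² + 2x + 2y + 1 → -z² - x + 2y - z - 1
  leading term z²: no divisor's leading term divides it; move -z² to the remainder.
  leading term x: no divisor's leading term divides it; move -x to the remainder.
  leading term y: no divisor's leading term divides it; move 2y to the remainder.
  leading term z: no divisor's leading term divides it; move -z to the remainder.
  leading term 1: no divisor's leading term divides it; move -1 to the remainder.
  remainder 2z³ - 2xy - z² - x + 2y - z - 1 ≠ 0; add g_5 = 2z³ - 2xy - z² - x + 2y - z - 1 to the basis.

The other S-polynomials (S(f_2,f_3), S(f_1,g_4), S(f_2,g_4), S(f_3,g_4), S(f_1,g_5), S(f_2,g_5), S(f_3,g_5), S(g_4,g_5)) all reduce to 0 modulo the current basis, so we have a Gröbner basis.

G = {z³ - xy + 2z² + 2x + y + 2z + 2, x² + 2xy + y + 2, xz - x - z + 2, y² - 2z² - 2x + z + 2, yz - 2x + z + 2}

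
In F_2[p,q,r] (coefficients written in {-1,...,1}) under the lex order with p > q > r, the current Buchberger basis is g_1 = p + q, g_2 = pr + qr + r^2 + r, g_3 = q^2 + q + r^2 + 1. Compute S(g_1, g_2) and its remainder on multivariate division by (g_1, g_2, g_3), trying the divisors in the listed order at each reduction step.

lcm(LM(g_1), LM(g_2)) = pr.
S = (lcm/LT(g_1))·g_1 − (lcm/LT(g_2))·g_2 = r^2 + r.
Reduce S modulo (g_1, g_2, g_3) in that order:
  leading term r^2: no divisor's leading term divides it; move r^2 to the remainder.
  leading term r: no divisor's leading term divides it; move r to the remainder.
The remainder r^2 + r is nonzero, so it would be added as the next basis element.
An S-polynomial is built so that the two leading terms cancel; whether anything survives reduction is exactly the Gröbner-basis criterion.

S(g_1, g_2) = r^2 + r; remainder on division = r^2 + r.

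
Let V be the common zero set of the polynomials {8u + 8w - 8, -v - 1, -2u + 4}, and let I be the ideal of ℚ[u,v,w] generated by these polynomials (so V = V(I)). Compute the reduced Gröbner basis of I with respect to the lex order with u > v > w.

G = {u - 2, v + 1, w + 1}

Buchberger's algorithm terminates because the ascending chain of leading-term ideals stabilizes.

f_1 = 8u + 8w - 8, LT = u.
f_2 = -v - 1, LT = v.
f_3 = -2u + 4, LT = u.

S(f_1,f_3): lcm = u. S = w + 1.
  leading term w: no divisor's leading term divides it; move w to the remainder.
  leading term 1: no divisor's leading term divides it; move 1 to the remainder.
  remainder w + 1 ≠ 0; add g_4 = w + 1 to the basis.

The other S-polynomials (S(f_1,f_2), S(f_2,f_3), S(f_1,g_4), S(f_2,g_4), S(f_3,g_4)) all reduce to 0 modulo the current basis, so we have a Gröbner basis.
Inter-reduce: drop elements whose leading term is divisible by another's, tail-reduce, and make monic.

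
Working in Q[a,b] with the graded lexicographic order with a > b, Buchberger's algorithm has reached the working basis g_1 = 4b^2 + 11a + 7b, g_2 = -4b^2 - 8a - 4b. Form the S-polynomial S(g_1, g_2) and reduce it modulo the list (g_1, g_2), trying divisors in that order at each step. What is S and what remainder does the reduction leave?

S(g_1, g_2) = 3/4a + 3/4b; remainder on division = 3/4a + 3/4b.

lcm(LM(g_1), LM(g_2)) = b^2.
S = (lcm/LT(g_1))·g_1 − (lcm/LT(g_2))·g_2 = 3/4a + 3/4b.
Reduce S modulo (g_1, g_2) in that order:
  leading term a: no divisor's leading term divides it; move 3/4a to the remainder.
  leading term b: no divisor's leading term divides it; move 3/4b to the remainder.
The remainder 3/4a + 3/4b is nonzero, so it would be added as the next basis element.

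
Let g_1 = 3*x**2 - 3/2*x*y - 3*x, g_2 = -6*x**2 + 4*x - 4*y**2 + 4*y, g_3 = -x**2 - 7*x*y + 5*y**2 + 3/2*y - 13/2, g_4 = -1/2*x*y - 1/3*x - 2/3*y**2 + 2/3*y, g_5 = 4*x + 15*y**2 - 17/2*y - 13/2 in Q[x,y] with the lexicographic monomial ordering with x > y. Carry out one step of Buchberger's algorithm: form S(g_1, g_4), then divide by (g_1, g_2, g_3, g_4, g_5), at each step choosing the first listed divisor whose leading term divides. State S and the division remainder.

lcm(LM(g_1), LM(g_4)) = x**2*y.
S = (lcm/LT(g_1))·g_1 − (lcm/LT(g_4))·g_4 = -2/3*x**2 - 11/6*x*y**2 + 1/3*x*y.
Reduce S modulo (g_1, g_2, g_3, g_4, g_5) in that order:
  leading term x**2: subtract (-2/9)·g_1 from -2/3*x**2 - 11/6*x*y**2 + 1/3*x*y → -11/6*x*y**2 - 2/3*x
  leading term x*y**2: subtract (11/3*y)·g_4 from -11/6*x*y**2 - 2/3*x → 11/9*x*y - 2/3*x + 22/9*y**3 - 22/9*y**2
  leading term x*y: subtract (-22/9)·g_4 from 11/9*x*y - 2/3*x + 22/9*y**3 - 22/9*y**2 → -40/27*x + 22/9*y**3 - 110/27*y**2 + 44/27*y
  leading term x: subtract (-10/27)·g_5 from -40/27*x + 22/9*y**3 - 110/27*y**2 + 44/27*y → 22/9*y**3 + 40/27*y**2 - 41/27*y - 65/27
  leading term y**3: no divisor's leading term divides it; move 22/9*y**3 to the remainder.
  leading term y**2: no divisor's leading term divides it; move 40/27*y**2 to the remainder.
  leading term y: no divisor's leading term divides it; move -41/27*y to the remainder.
  leading term 1: no divisor's leading term divides it; move -65/27 to the remainder.
The remainder 22/9*y**3 + 40/27*y**2 - 41/27*y - 65/27 is nonzero, so it would be added as the next basis element.

S(g_1, g_4) = -2/3*x**2 - 11/6*x*y**2 + 1/3*x*y; remainder on division = 22/9*y**3 + 40/27*y**2 - 41/27*y - 65/27.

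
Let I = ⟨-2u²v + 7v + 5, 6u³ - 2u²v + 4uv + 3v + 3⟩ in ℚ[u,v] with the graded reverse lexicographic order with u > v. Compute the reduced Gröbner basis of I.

f_1 = -2u²v + 7v + 5, LT = u²v.
f_2 = 6u³ - 2u²v + 4uv + 3v + 3, LT = u³.

S(f_1,f_2): lcm = u³v. S = ⅓u²v² - ⅔uv² - 7/2uv - ½v² - 5/2u - ½v.
  leading term u²v²: subtract (-⅙v)·f_1 from ⅓u²v² - ⅔uv² - 7/2uv - ½v² - 5/2u - ½v → -⅔uv² - 7/2uv + ⅔v² - 5/2u + ⅓v
  leading term uv²: no divisor's leading term divides it; move -⅔uv² to the remainder.
  leading term uv: no divisor's leading term divides it; move -7/2uv to the remainder.
  leading term v²: no divisor's leading term divides it; move ⅔v² to the remainder.
  leading term u: no divisor's leading term divides it; move -5/2u to the remainder.
  leading term v: no divisor's leading term divides it; move ⅓v to the remainder.
  remainder -⅔uv² - 7/2uv + ⅔v² - 5/2u + ⅓v ≠ 0; add g_3 = -⅔uv² - 7/2uv + ⅔v² - 5/2u + ⅓v to the basis.

S(f_1,g_3): lcm = u²v². S = -21/4u²v + uv² - 15/4u² + ½uv - 7/2v² - 5/2v.
  leading term u²v: subtract (21/8)·f_1 from -21/4u²v + uv² - 15/4u² + ½uv - 7/2v² - 5/2v → uv² - 15/4u² + ½uv - 7/2v² - 167/8v - 105/8
  leading term uv²: subtract (-3/2)·g_3 from uv² - 15/4u² + ½uv - 7/2v² - 167/8v - 105/8 → -15/4u² - 19/4uv - 5/2v² - 15/4u - 163/8v - 105/8
  leading term u²: no divisor's leading term divides it; move -15/4u² to the remainder.
  leading term uv: no divisor's leading term divides it; move -19/4uv to the remainder.
  leading term v²: no divisor's leading term divides it; move -5/2v² to the remainder.
  leading term u: no divisor's leading term divides it; move -15/4u to the remainder.
  leading term v: no divisor's leading term divides it; move -163/8v to the remainder.
  leading term 1: no divisor's leading term divides it; move -105/8 to the remainder.
  remainder -15/4u² - 19/4uv - 5/2v² - 15/4u - 163/8v - 105/8 ≠ 0; add g_4 = -15/4u² - 19/4uv - 5/2v² - 15/4u - 163/8v - 105/8 to the basis.

S(f_1,g_4): lcm = u²v. S = -19/15uv² - ⅔v³ - uv - 163/30v² - 7v - 5/2.
  leading term uv²: subtract (19/10)·g_3 from -19/15uv² - ⅔v³ - uv - 163/30v² - 7v - 5/2 → -⅔v³ + 113/20uv - 67/10v² + 19/4u - 229/30v - 5/2
  leading term v³: no divisor's leading term divides it; move -⅔v³ to the remainder.
  leading term uv: no divisor's leading term divides it; move 113/20uv to the remainder.
  leading term v²: no divisor's leading term divides it; move -67/10v² to the remainder.
  leading term u: no divisor's leading term divides it; move 19/4u to the remainder.
  leading term v: no divisor's leading term divides it; move -229/30v to the remainder.
  leading term 1: no divisor's leading term divides it; move -5/2 to the remainder.
  remainder -⅔v³ + 113/20uv - 67/10v² + 19/4u - 229/30v - 5/2 ≠ 0; add g_5 = -⅔v³ + 113/20uv - 67/10v² + 19/4u - 229/30v - 5/2 to the basis.

The other S-polynomials (S(f_2,g_3), S(f_2,g_4), S(g_3,g_4), S(f_1,g_5), S(f_2,g_5), S(g_3,g_5), S(g_4,g_5)) all reduce to 0 modulo the current basis, so we have a Gröbner basis.
Inter-reduce: drop elements whose leading term is divisible by another's, tail-reduce, and make monic.

G = {uv² + 21/4uv - v² + 15/4u - ½v, v³ - 339/40uv + 201/20v² - 57/8u + 229/20v + 15/4, u² + 19/15uv + ⅔v² + u + 163/30v + 7/2}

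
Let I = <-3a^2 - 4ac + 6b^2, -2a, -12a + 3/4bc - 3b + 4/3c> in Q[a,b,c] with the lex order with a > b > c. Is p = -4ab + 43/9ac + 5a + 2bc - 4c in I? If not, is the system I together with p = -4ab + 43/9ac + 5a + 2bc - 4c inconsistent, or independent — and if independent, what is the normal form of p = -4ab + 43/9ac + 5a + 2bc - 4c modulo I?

-4ab + 43/9ac + 5a + 2bc - 4c is independent of I; its normal form modulo I is -4c.

First compute the reduced Gröbner basis of I by Buchberger's algorithm.
f_1 = -3a^2 - 4ac + 6b^2, LT = a^2.
f_2 = -2a, LT = a.
f_3 = -12a + 3/4bc - 3b + 4/3c, LT = a.

S(f_1,f_2): lcm = a^2. S = 4/3ac - 2b^2.
  reduce S modulo (f_1, f_2, f_3):
  remainder -2b^2 ≠ 0; add h_4 = -2b^2 to the basis.

S(f_2,f_3): lcm = a. S = 1/16bc - 1/4b + 1/9c.
  reduce S modulo (f_1, f_2, f_3, h_4):
  remainder 1/16bc - 1/4b + 1/9c ≠ 0; add h_5 = 1/16bc - 1/4b + 1/9c to the basis.

S(h_4,h_5): lcm = b^2c. S = 4b^2 - 16/9bc.
  reduce S modulo (f_1, f_2, f_3, h_4, h_5):
  remainder -64/9b + 256/81c ≠ 0; add h_6 = -64/9b + 256/81c to the basis.

S(h_5,h_6): lcm = bc. S = -4b + 4/9c^2 + 16/9c.
  reduce S modulo (f_1, f_2, f_3, h_4, h_5, h_6):
  remainder 4/9c^2 ≠ 0; add h_7 = 4/9c^2 to the basis.

The other S-polynomials (S(f_1,f_3), S(f_1,h_4), S(f_2,h_4), S(f_3,h_4), S(f_1,h_5), S(f_2,h_5), S(f_3,h_5), S(f_1,h_6), S(f_2,h_6), S(f_3,h_6), S(h_4,h_6), S(f_1,h_7), S(f_2,h_7), S(f_3,h_7), S(h_4,h_7), S(h_5,h_7), S(h_6,h_7)) all reduce to 0 modulo the current basis, so we have a Gröbner basis.
Inter-reduce: drop elements whose leading term is divisible by another's, tail-reduce, and make monic.
Reduced Gröbner basis: {a, b - 4/9c, c^2}.
Label its elements g_1 = a, g_2 = b - 4/9c, g_3 = c^2.

Reduce p = -4ab + 43/9ac + 5a + 2bc - 4c modulo G:
  leading term ab: subtract (-4b)·g_1 from -4ab + 43/9ac + 5a + 2bc - 4c → 43/9ac + 5a + 2bc - 4c
  leading term ac: subtract (43/9c)·g_1 from 43/9ac + 5a + 2bc - 4c → 5a + 2bc - 4c
  leading term a: subtract (5)·g_1 from 5a + 2bc - 4c → 2bc - 4c
  leading term bc: subtract (2c)·g_2 from 2bc - 4c → 8/9c^2 - 4c
  leading term c^2: subtract (8/9)·g_3 from 8/9c^2 - 4c → -4c
  leading term c: no divisor's leading term divides it; move -4c to the remainder.
  normal form = -4c.
The normal form is nonzero, so p ∉ I. Since p minus its normal form lies in I, I + (p) = I + (r) where r = -4c; decide whether this ideal is the whole ring.
Run Buchberger on G together with r (pairs among the g_i already reduce to 0 since G is a Gröbner basis):
g_1 = a, LT = a.
g_2 = b - 4/9c, LT = b.
g_3 = c^2, LT = c^2.
r = -4c, LT = c.

The S-polynomials (S(g_1,g_2), S(g_1,g_3), S(g_1,r), S(g_2,g_3), S(g_2,r), S(g_3,r)) all reduce to 0 modulo the current basis, so we have a Gröbner basis.
Inter-reduce: drop elements whose leading term is divisible by another's, tail-reduce, and make monic.
Reduced Gröbner basis: {a, b, c}.
The reduced Gröbner basis of I + (p) is {a, b, c} ≠ {1}, a proper ideal, so the enlarged system stays consistent: p is independent of I, with normal form -4c.

Ideal membership is decidable via reduction modulo a Gröbner basis.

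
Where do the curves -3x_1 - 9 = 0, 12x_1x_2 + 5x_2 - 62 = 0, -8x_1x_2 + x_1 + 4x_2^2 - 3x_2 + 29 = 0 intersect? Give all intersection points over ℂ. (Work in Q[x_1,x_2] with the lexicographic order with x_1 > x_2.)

Compute a lex Gröbner basis by Buchberger's algorithm.
f_1 = -3x_1 - 9, LT = x_1.
f_2 = 12x_1x_2 + 5x_2 - 62, LT = x_1x_2.
f_3 = -8x_1x_2 + x_1 + 4x_2^2 - 3x_2 + 29, LT = x_1x_2.

S(f_1,f_2): lcm = x_1x_2. S = 31/12x_2 + 31/6.
  leading term x_2: no divisor's leading term divides it; move 31/12x_2 to the remainder.
  leading term 1: no divisor's leading term divides it; move 31/6 to the remainder.
  remainder 31/12x_2 + 31/6 ≠ 0; add h_4 = 31/12x_2 + 31/6 to the basis.

The other S-polynomials (S(f_1,f_3), S(f_2,f_3), S(f_1,h_4), S(f_2,h_4), S(f_3,h_4)) all reduce to 0 modulo the current basis, so we have a Gröbner basis.
Inter-reduce: drop elements whose leading term is divisible by another's, tail-reduce, and make monic.
Reduced Gröbner basis: {x_1 + 3, x_2 + 2}.

Elimination: the polynomial x_2 + 2 lies in the elimination ideal for x_2, so x_2 ∈ {-2}. For each such x_2, the remaining basis elements (now univariate) give the rest of the solution.
  x_2 = -2: the earlier basis element becomes x_1 + 3 = 0, giving x_1 = -3 — point (-3, -2).
Each listed point satisfies every original equation (direct substitution).

{(-3, -2)}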